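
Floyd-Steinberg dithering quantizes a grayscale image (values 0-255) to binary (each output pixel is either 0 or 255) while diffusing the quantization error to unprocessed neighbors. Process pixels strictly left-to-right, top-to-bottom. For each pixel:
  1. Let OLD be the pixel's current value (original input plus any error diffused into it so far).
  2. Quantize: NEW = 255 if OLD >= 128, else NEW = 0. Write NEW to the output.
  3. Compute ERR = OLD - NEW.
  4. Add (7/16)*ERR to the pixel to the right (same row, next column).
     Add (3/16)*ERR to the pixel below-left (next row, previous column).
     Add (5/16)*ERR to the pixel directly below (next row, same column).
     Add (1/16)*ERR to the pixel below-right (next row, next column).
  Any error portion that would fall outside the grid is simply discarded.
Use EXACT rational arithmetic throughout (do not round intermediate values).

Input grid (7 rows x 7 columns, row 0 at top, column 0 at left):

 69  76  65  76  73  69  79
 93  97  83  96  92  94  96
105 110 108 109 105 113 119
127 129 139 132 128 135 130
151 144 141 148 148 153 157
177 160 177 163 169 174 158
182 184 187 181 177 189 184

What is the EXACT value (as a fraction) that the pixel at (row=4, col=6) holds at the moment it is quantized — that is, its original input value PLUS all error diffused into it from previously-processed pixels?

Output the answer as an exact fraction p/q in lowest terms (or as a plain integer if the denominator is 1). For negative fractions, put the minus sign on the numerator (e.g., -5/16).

Answer: 3048826098310552215/18014398509481984

Derivation:
(0,0): OLD=69 → NEW=0, ERR=69
(0,1): OLD=1699/16 → NEW=0, ERR=1699/16
(0,2): OLD=28533/256 → NEW=0, ERR=28533/256
(0,3): OLD=511027/4096 → NEW=0, ERR=511027/4096
(0,4): OLD=8361317/65536 → NEW=0, ERR=8361317/65536
(0,5): OLD=130880963/1048576 → NEW=0, ERR=130880963/1048576
(0,6): OLD=2241566805/16777216 → NEW=255, ERR=-2036623275/16777216
(1,0): OLD=34425/256 → NEW=255, ERR=-30855/256
(1,1): OLD=210255/2048 → NEW=0, ERR=210255/2048
(1,2): OLD=12633723/65536 → NEW=255, ERR=-4077957/65536
(1,3): OLD=36347039/262144 → NEW=255, ERR=-30499681/262144
(1,4): OLD=1881883965/16777216 → NEW=0, ERR=1881883965/16777216
(1,5): OLD=22453612493/134217728 → NEW=255, ERR=-11771908147/134217728
(1,6): OLD=59042905443/2147483648 → NEW=0, ERR=59042905443/2147483648
(2,0): OLD=2837205/32768 → NEW=0, ERR=2837205/32768
(2,1): OLD=168572279/1048576 → NEW=255, ERR=-98814601/1048576
(2,2): OLD=535654949/16777216 → NEW=0, ERR=535654949/16777216
(2,3): OLD=13925423165/134217728 → NEW=0, ERR=13925423165/134217728
(2,4): OLD=173653771341/1073741824 → NEW=255, ERR=-100150393779/1073741824
(2,5): OLD=1956802134767/34359738368 → NEW=0, ERR=1956802134767/34359738368
(2,6): OLD=80828380745849/549755813888 → NEW=255, ERR=-59359351795591/549755813888
(3,0): OLD=2288215429/16777216 → NEW=255, ERR=-1989974651/16777216
(3,1): OLD=7926398497/134217728 → NEW=0, ERR=7926398497/134217728
(3,2): OLD=202269607539/1073741824 → NEW=255, ERR=-71534557581/1073741824
(3,3): OLD=514462122805/4294967296 → NEW=0, ERR=514462122805/4294967296
(3,4): OLD=92589874784645/549755813888 → NEW=255, ERR=-47597857756795/549755813888
(3,5): OLD=390738333740127/4398046511104 → NEW=0, ERR=390738333740127/4398046511104
(3,6): OLD=9759201680703745/70368744177664 → NEW=255, ERR=-8184828084600575/70368744177664
(4,0): OLD=268450240299/2147483648 → NEW=0, ERR=268450240299/2147483648
(4,1): OLD=6777141786031/34359738368 → NEW=255, ERR=-1984591497809/34359738368
(4,2): OLD=66554149023137/549755813888 → NEW=0, ERR=66554149023137/549755813888
(4,3): OLD=958768651146043/4398046511104 → NEW=255, ERR=-162733209185477/4398046511104
(4,4): OLD=4535275789348417/35184372088832 → NEW=255, ERR=-4436739093303743/35184372088832
(4,5): OLD=110760395093207745/1125899906842624 → NEW=0, ERR=110760395093207745/1125899906842624
(4,6): OLD=3048826098310552215/18014398509481984 → NEW=255, ERR=-1544845521607353705/18014398509481984
Target (4,6): original=157, with diffused error = 3048826098310552215/18014398509481984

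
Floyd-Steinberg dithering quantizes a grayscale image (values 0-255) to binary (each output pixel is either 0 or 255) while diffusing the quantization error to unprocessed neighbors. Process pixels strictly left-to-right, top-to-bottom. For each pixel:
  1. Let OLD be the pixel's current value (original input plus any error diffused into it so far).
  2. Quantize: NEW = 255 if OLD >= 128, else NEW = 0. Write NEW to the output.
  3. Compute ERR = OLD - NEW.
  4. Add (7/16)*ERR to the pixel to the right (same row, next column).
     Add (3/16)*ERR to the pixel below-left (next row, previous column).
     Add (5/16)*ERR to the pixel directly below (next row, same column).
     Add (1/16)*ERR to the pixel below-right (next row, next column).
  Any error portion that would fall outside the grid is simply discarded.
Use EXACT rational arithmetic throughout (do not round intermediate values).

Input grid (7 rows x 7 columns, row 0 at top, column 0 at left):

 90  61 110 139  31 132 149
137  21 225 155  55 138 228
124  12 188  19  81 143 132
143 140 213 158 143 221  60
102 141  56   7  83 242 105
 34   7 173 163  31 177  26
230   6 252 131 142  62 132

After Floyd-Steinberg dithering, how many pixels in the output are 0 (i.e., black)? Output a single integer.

(0,0): OLD=90 → NEW=0, ERR=90
(0,1): OLD=803/8 → NEW=0, ERR=803/8
(0,2): OLD=19701/128 → NEW=255, ERR=-12939/128
(0,3): OLD=194099/2048 → NEW=0, ERR=194099/2048
(0,4): OLD=2374501/32768 → NEW=0, ERR=2374501/32768
(0,5): OLD=85827523/524288 → NEW=255, ERR=-47865917/524288
(0,6): OLD=914841173/8388608 → NEW=0, ERR=914841173/8388608
(1,0): OLD=23545/128 → NEW=255, ERR=-9095/128
(1,1): OLD=8143/1024 → NEW=0, ERR=8143/1024
(1,2): OLD=7239547/32768 → NEW=255, ERR=-1116293/32768
(1,3): OLD=23197407/131072 → NEW=255, ERR=-10225953/131072
(1,4): OLD=271098429/8388608 → NEW=0, ERR=271098429/8388608
(1,5): OLD=9971428941/67108864 → NEW=255, ERR=-7141331379/67108864
(1,6): OLD=225290625763/1073741824 → NEW=255, ERR=-48513539357/1073741824
(2,0): OLD=1692245/16384 → NEW=0, ERR=1692245/16384
(2,1): OLD=25608567/524288 → NEW=0, ERR=25608567/524288
(2,2): OLD=1548472613/8388608 → NEW=255, ERR=-590622427/8388608
(2,3): OLD=-2164500419/67108864 → NEW=0, ERR=-2164500419/67108864
(2,4): OLD=28002919949/536870912 → NEW=0, ERR=28002919949/536870912
(2,5): OLD=2166615643119/17179869184 → NEW=0, ERR=2166615643119/17179869184
(2,6): OLD=45740929236857/274877906944 → NEW=255, ERR=-24352937033863/274877906944
(3,0): OLD=1547155845/8388608 → NEW=255, ERR=-591939195/8388608
(3,1): OLD=7895077537/67108864 → NEW=0, ERR=7895077537/67108864
(3,2): OLD=128566024755/536870912 → NEW=255, ERR=-8336057805/536870912
(3,3): OLD=314621542165/2147483648 → NEW=255, ERR=-232986788075/2147483648
(3,4): OLD=36686482574725/274877906944 → NEW=255, ERR=-33407383695995/274877906944
(3,5): OLD=426362264221919/2199023255552 → NEW=255, ERR=-134388665943841/2199023255552
(3,6): OLD=473550984687745/35184372088832 → NEW=0, ERR=473550984687745/35184372088832
(4,0): OLD=109529330859/1073741824 → NEW=0, ERR=109529330859/1073741824
(4,1): OLD=3694888510127/17179869184 → NEW=255, ERR=-685978131793/17179869184
(4,2): OLD=5687003553185/274877906944 → NEW=0, ERR=5687003553185/274877906944
(4,3): OLD=-91503203301061/2199023255552 → NEW=0, ERR=-91503203301061/2199023255552
(4,4): OLD=150870321802753/17592186044416 → NEW=0, ERR=150870321802753/17592186044416
(4,5): OLD=124739487798664641/562949953421312 → NEW=255, ERR=-18812750323769919/562949953421312
(4,6): OLD=817547249774811031/9007199254740992 → NEW=0, ERR=817547249774811031/9007199254740992
(5,0): OLD=16050260909437/274877906944 → NEW=0, ERR=16050260909437/274877906944
(5,1): OLD=66680210379903/2199023255552 → NEW=0, ERR=66680210379903/2199023255552
(5,2): OLD=3209411587690985/17592186044416 → NEW=255, ERR=-1276595853635095/17592186044416
(5,3): OLD=17050350644580461/140737488355328 → NEW=0, ERR=17050350644580461/140737488355328
(5,4): OLD=700909175417282767/9007199254740992 → NEW=0, ERR=700909175417282767/9007199254740992
(5,5): OLD=15719809922766658911/72057594037927936 → NEW=255, ERR=-2654876556904964769/72057594037927936
(5,6): OLD=41685681170993159601/1152921504606846976 → NEW=0, ERR=41685681170993159601/1152921504606846976
(6,0): OLD=8934456647948549/35184372088832 → NEW=255, ERR=-37558234703611/35184372088832
(6,1): OLD=2844067182592201/562949953421312 → NEW=0, ERR=2844067182592201/562949953421312
(6,2): OLD=2307141687483480891/9007199254740992 → NEW=255, ERR=10305877524527931/9007199254740992
(6,3): OLD=12928226718032620965/72057594037927936 → NEW=255, ERR=-5446459761639002715/72057594037927936
(6,4): OLD=19298894024837607999/144115188075855872 → NEW=255, ERR=-17450478934505639361/144115188075855872
(6,5): OLD=168854605651670887435/18446744073709551616 → NEW=0, ERR=168854605651670887435/18446744073709551616
(6,6): OLD=42796711818348051012253/295147905179352825856 → NEW=255, ERR=-32466004002386919581027/295147905179352825856
Output grid:
  Row 0: ..#..#.  (5 black, running=5)
  Row 1: #.##.##  (2 black, running=7)
  Row 2: ..#...#  (5 black, running=12)
  Row 3: #.####.  (2 black, running=14)
  Row 4: .#...#.  (5 black, running=19)
  Row 5: ..#..#.  (5 black, running=24)
  Row 6: #.###.#  (2 black, running=26)

Answer: 26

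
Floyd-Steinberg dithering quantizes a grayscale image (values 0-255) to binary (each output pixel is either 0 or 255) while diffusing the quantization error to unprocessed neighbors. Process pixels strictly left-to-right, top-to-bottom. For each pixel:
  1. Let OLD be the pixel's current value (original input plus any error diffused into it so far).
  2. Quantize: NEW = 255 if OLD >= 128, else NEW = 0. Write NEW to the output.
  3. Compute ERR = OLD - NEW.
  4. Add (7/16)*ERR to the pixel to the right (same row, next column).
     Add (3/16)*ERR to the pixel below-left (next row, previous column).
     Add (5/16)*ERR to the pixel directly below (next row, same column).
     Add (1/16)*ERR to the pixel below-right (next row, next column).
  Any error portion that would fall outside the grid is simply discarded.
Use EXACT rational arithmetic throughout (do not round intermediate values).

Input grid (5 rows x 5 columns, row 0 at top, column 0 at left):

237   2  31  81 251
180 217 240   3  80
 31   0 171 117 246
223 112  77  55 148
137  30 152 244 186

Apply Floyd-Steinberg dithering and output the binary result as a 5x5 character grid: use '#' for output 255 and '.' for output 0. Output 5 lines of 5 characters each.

Answer: #...#
###..
..#.#
#..#.
#.###

Derivation:
(0,0): OLD=237 → NEW=255, ERR=-18
(0,1): OLD=-47/8 → NEW=0, ERR=-47/8
(0,2): OLD=3639/128 → NEW=0, ERR=3639/128
(0,3): OLD=191361/2048 → NEW=0, ERR=191361/2048
(0,4): OLD=9564295/32768 → NEW=255, ERR=1208455/32768
(1,0): OLD=22179/128 → NEW=255, ERR=-10461/128
(1,1): OLD=188021/1024 → NEW=255, ERR=-73099/1024
(1,2): OLD=7694105/32768 → NEW=255, ERR=-661735/32768
(1,3): OLD=4201637/131072 → NEW=0, ERR=4201637/131072
(1,4): OLD=233599823/2097152 → NEW=0, ERR=233599823/2097152
(2,0): OLD=-129833/16384 → NEW=0, ERR=-129833/16384
(2,1): OLD=-18176723/524288 → NEW=0, ERR=-18176723/524288
(2,2): OLD=1267269063/8388608 → NEW=255, ERR=-871825977/8388608
(2,3): OLD=13579009893/134217728 → NEW=0, ERR=13579009893/134217728
(2,4): OLD=702388466307/2147483648 → NEW=255, ERR=154780136067/2147483648
(3,0): OLD=1795356135/8388608 → NEW=255, ERR=-343738905/8388608
(3,1): OLD=4245061467/67108864 → NEW=0, ERR=4245061467/67108864
(3,2): OLD=191124811865/2147483648 → NEW=0, ERR=191124811865/2147483648
(3,3): OLD=569391630353/4294967296 → NEW=255, ERR=-525825030127/4294967296
(3,4): OLD=8472037023285/68719476736 → NEW=0, ERR=8472037023285/68719476736
(4,0): OLD=146088258089/1073741824 → NEW=255, ERR=-127715907031/1073741824
(4,1): OLD=407356563241/34359738368 → NEW=0, ERR=407356563241/34359738368
(4,2): OLD=91258035350919/549755813888 → NEW=255, ERR=-48929697190521/549755813888
(4,3): OLD=1719467638200105/8796093022208 → NEW=255, ERR=-523536082462935/8796093022208
(4,4): OLD=26857634290052767/140737488355328 → NEW=255, ERR=-9030425240555873/140737488355328
Row 0: #...#
Row 1: ###..
Row 2: ..#.#
Row 3: #..#.
Row 4: #.###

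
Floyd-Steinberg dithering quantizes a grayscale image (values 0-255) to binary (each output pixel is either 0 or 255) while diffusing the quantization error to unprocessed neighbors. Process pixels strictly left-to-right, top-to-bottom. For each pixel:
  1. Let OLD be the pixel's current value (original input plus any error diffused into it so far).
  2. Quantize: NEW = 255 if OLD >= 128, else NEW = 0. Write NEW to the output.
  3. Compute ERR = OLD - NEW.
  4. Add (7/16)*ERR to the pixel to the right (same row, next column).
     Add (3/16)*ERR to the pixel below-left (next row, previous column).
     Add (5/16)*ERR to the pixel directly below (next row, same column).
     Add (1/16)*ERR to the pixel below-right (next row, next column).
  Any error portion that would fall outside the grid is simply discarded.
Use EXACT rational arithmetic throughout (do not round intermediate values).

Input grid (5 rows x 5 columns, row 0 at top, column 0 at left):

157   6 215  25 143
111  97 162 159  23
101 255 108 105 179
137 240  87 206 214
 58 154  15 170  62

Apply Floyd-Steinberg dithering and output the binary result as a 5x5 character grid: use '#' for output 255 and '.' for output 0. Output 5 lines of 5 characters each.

(0,0): OLD=157 → NEW=255, ERR=-98
(0,1): OLD=-295/8 → NEW=0, ERR=-295/8
(0,2): OLD=25455/128 → NEW=255, ERR=-7185/128
(0,3): OLD=905/2048 → NEW=0, ERR=905/2048
(0,4): OLD=4692159/32768 → NEW=255, ERR=-3663681/32768
(1,0): OLD=9403/128 → NEW=0, ERR=9403/128
(1,1): OLD=103389/1024 → NEW=0, ERR=103389/1024
(1,2): OLD=6108257/32768 → NEW=255, ERR=-2247583/32768
(1,3): OLD=13717677/131072 → NEW=0, ERR=13717677/131072
(1,4): OLD=71042535/2097152 → NEW=0, ERR=71042535/2097152
(2,0): OLD=2341071/16384 → NEW=255, ERR=-1836849/16384
(2,1): OLD=120184213/524288 → NEW=255, ERR=-13509227/524288
(2,2): OLD=849145727/8388608 → NEW=0, ERR=849145727/8388608
(2,3): OLD=24703667341/134217728 → NEW=255, ERR=-9521853299/134217728
(2,4): OLD=354527112347/2147483648 → NEW=255, ERR=-193081217893/2147483648
(3,0): OLD=814815775/8388608 → NEW=0, ERR=814815775/8388608
(3,1): OLD=19221098739/67108864 → NEW=255, ERR=2108338419/67108864
(3,2): OLD=252255551393/2147483648 → NEW=0, ERR=252255551393/2147483648
(3,3): OLD=965035544009/4294967296 → NEW=255, ERR=-130181116471/4294967296
(3,4): OLD=11559188721709/68719476736 → NEW=255, ERR=-5964277845971/68719476736
(4,0): OLD=101194672049/1073741824 → NEW=0, ERR=101194672049/1073741824
(4,1): OLD=8010818756977/34359738368 → NEW=255, ERR=-750914526863/34359738368
(4,2): OLD=21125502106943/549755813888 → NEW=0, ERR=21125502106943/549755813888
(4,3): OLD=1481333166835825/8796093022208 → NEW=255, ERR=-761670553827215/8796093022208
(4,4): OLD=-689718346714217/140737488355328 → NEW=0, ERR=-689718346714217/140737488355328
Row 0: #.#.#
Row 1: ..#..
Row 2: ##.##
Row 3: .#.##
Row 4: .#.#.

Answer: #.#.#
..#..
##.##
.#.##
.#.#.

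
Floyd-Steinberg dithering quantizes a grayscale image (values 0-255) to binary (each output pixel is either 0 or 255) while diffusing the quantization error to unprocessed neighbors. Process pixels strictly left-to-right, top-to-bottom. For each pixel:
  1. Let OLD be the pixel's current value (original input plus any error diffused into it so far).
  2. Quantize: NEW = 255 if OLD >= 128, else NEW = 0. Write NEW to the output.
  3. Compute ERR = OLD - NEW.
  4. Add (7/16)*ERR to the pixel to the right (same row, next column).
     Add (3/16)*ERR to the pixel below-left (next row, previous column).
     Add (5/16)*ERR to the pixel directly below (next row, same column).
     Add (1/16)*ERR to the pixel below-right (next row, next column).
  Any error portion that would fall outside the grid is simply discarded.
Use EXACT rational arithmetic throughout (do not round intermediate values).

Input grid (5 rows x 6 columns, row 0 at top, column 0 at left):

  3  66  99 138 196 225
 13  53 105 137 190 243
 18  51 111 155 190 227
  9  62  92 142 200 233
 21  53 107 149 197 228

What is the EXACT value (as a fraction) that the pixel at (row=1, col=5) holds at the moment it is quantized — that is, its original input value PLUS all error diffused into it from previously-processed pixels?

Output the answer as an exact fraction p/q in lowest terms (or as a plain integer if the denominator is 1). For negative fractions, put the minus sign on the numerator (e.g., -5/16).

(0,0): OLD=3 → NEW=0, ERR=3
(0,1): OLD=1077/16 → NEW=0, ERR=1077/16
(0,2): OLD=32883/256 → NEW=255, ERR=-32397/256
(0,3): OLD=338469/4096 → NEW=0, ERR=338469/4096
(0,4): OLD=15214339/65536 → NEW=255, ERR=-1497341/65536
(0,5): OLD=225448213/1048576 → NEW=255, ERR=-41938667/1048576
(1,0): OLD=6799/256 → NEW=0, ERR=6799/256
(1,1): OLD=127209/2048 → NEW=0, ERR=127209/2048
(1,2): OLD=7361565/65536 → NEW=0, ERR=7361565/65536
(1,3): OLD=52369433/262144 → NEW=255, ERR=-14477287/262144
(1,4): OLD=2623351787/16777216 → NEW=255, ERR=-1654838293/16777216
(1,5): OLD=49907535101/268435456 → NEW=255, ERR=-18543506179/268435456
Target (1,5): original=243, with diffused error = 49907535101/268435456

Answer: 49907535101/268435456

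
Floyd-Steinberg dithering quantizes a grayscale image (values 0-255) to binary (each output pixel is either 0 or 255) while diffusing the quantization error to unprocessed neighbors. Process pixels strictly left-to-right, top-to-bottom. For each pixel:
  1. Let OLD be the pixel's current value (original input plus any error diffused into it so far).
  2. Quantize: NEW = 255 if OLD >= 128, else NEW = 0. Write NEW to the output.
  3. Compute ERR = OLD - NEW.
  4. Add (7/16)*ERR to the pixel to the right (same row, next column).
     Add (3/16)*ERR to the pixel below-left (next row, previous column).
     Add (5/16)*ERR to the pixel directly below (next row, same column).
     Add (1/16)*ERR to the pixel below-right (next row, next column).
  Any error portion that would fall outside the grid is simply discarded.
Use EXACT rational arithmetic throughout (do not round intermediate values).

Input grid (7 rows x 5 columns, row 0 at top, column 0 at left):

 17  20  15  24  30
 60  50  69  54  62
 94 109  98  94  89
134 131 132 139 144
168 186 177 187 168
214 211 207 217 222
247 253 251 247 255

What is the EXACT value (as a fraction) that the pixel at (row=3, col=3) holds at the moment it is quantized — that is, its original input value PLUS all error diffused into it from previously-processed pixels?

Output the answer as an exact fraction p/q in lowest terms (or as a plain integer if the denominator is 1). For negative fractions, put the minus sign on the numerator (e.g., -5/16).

Answer: 1743498477719/8589934592

Derivation:
(0,0): OLD=17 → NEW=0, ERR=17
(0,1): OLD=439/16 → NEW=0, ERR=439/16
(0,2): OLD=6913/256 → NEW=0, ERR=6913/256
(0,3): OLD=146695/4096 → NEW=0, ERR=146695/4096
(0,4): OLD=2992945/65536 → NEW=0, ERR=2992945/65536
(1,0): OLD=18037/256 → NEW=0, ERR=18037/256
(1,1): OLD=195635/2048 → NEW=0, ERR=195635/2048
(1,2): OLD=8366383/65536 → NEW=0, ERR=8366383/65536
(1,3): OLD=34417987/262144 → NEW=255, ERR=-32428733/262144
(1,4): OLD=102293097/4194304 → NEW=0, ERR=102293097/4194304
(2,0): OLD=4388577/32768 → NEW=255, ERR=-3967263/32768
(2,1): OLD=119771323/1048576 → NEW=0, ERR=119771323/1048576
(2,2): OLD=2862897393/16777216 → NEW=255, ERR=-1415292687/16777216
(2,3): OLD=8318000707/268435456 → NEW=0, ERR=8318000707/268435456
(2,4): OLD=440004862741/4294967296 → NEW=0, ERR=440004862741/4294967296
(3,0): OLD=1972698833/16777216 → NEW=0, ERR=1972698833/16777216
(3,1): OLD=26139262845/134217728 → NEW=255, ERR=-8086257795/134217728
(3,2): OLD=396120119791/4294967296 → NEW=0, ERR=396120119791/4294967296
(3,3): OLD=1743498477719/8589934592 → NEW=255, ERR=-446934843241/8589934592
Target (3,3): original=139, with diffused error = 1743498477719/8589934592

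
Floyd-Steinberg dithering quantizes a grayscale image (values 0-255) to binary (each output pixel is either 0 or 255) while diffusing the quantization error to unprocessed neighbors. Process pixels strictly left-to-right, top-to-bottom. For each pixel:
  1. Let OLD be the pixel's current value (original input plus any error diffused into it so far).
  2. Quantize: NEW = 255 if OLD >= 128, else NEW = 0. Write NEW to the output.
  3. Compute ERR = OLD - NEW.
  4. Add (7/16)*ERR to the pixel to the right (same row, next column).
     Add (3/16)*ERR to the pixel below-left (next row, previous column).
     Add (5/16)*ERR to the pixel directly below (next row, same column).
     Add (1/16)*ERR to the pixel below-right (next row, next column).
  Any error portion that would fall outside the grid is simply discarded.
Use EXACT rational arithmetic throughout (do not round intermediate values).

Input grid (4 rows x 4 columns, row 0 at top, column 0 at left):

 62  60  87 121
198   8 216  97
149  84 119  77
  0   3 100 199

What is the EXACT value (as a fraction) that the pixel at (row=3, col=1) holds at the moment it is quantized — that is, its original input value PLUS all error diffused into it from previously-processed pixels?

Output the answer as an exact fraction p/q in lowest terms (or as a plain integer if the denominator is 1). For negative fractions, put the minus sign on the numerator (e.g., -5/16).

Answer: -1518173791/134217728

Derivation:
(0,0): OLD=62 → NEW=0, ERR=62
(0,1): OLD=697/8 → NEW=0, ERR=697/8
(0,2): OLD=16015/128 → NEW=0, ERR=16015/128
(0,3): OLD=359913/2048 → NEW=255, ERR=-162327/2048
(1,0): OLD=29915/128 → NEW=255, ERR=-2725/128
(1,1): OLD=54525/1024 → NEW=0, ERR=54525/1024
(1,2): OLD=8813889/32768 → NEW=255, ERR=458049/32768
(1,3): OLD=45175959/524288 → NEW=0, ERR=45175959/524288
(2,0): OLD=2495791/16384 → NEW=255, ERR=-1682129/16384
(2,1): OLD=29890933/524288 → NEW=0, ERR=29890933/524288
(2,2): OLD=175946185/1048576 → NEW=255, ERR=-91440695/1048576
(2,3): OLD=1118177925/16777216 → NEW=0, ERR=1118177925/16777216
(3,0): OLD=-179467841/8388608 → NEW=0, ERR=-179467841/8388608
(3,1): OLD=-1518173791/134217728 → NEW=0, ERR=-1518173791/134217728
Target (3,1): original=3, with diffused error = -1518173791/134217728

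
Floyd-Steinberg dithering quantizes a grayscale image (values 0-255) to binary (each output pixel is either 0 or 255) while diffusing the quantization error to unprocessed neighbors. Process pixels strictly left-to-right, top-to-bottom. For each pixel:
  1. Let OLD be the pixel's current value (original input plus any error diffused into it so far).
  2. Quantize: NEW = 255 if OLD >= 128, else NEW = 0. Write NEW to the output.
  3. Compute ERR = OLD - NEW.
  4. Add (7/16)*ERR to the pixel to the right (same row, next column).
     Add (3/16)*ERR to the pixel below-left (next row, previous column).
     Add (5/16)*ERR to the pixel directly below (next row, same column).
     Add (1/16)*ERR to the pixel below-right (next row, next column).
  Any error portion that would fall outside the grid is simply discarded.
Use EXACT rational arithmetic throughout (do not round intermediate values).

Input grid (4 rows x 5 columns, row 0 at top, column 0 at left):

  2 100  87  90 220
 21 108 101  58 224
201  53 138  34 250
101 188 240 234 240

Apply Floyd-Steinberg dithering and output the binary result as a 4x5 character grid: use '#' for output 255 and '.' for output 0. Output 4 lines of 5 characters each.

Answer: ..#.#
.#..#
#.#.#
.####

Derivation:
(0,0): OLD=2 → NEW=0, ERR=2
(0,1): OLD=807/8 → NEW=0, ERR=807/8
(0,2): OLD=16785/128 → NEW=255, ERR=-15855/128
(0,3): OLD=73335/2048 → NEW=0, ERR=73335/2048
(0,4): OLD=7722305/32768 → NEW=255, ERR=-633535/32768
(1,0): OLD=5189/128 → NEW=0, ERR=5189/128
(1,1): OLD=137379/1024 → NEW=255, ERR=-123741/1024
(1,2): OLD=735391/32768 → NEW=0, ERR=735391/32768
(1,3): OLD=8865939/131072 → NEW=0, ERR=8865939/131072
(1,4): OLD=523846361/2097152 → NEW=255, ERR=-10927399/2097152
(2,0): OLD=3129521/16384 → NEW=255, ERR=-1048399/16384
(2,1): OLD=-3154325/524288 → NEW=0, ERR=-3154325/524288
(2,2): OLD=1237414785/8388608 → NEW=255, ERR=-901680255/8388608
(2,3): OLD=1145872755/134217728 → NEW=0, ERR=1145872755/134217728
(2,4): OLD=550473975141/2147483648 → NEW=255, ERR=2865644901/2147483648
(3,0): OLD=670042593/8388608 → NEW=0, ERR=670042593/8388608
(3,1): OLD=13214531981/67108864 → NEW=255, ERR=-3898228339/67108864
(3,2): OLD=391316569439/2147483648 → NEW=255, ERR=-156291760801/2147483648
(3,3): OLD=851946632791/4294967296 → NEW=255, ERR=-243270027689/4294967296
(3,4): OLD=14855108599987/68719476736 → NEW=255, ERR=-2668357967693/68719476736
Row 0: ..#.#
Row 1: .#..#
Row 2: #.#.#
Row 3: .####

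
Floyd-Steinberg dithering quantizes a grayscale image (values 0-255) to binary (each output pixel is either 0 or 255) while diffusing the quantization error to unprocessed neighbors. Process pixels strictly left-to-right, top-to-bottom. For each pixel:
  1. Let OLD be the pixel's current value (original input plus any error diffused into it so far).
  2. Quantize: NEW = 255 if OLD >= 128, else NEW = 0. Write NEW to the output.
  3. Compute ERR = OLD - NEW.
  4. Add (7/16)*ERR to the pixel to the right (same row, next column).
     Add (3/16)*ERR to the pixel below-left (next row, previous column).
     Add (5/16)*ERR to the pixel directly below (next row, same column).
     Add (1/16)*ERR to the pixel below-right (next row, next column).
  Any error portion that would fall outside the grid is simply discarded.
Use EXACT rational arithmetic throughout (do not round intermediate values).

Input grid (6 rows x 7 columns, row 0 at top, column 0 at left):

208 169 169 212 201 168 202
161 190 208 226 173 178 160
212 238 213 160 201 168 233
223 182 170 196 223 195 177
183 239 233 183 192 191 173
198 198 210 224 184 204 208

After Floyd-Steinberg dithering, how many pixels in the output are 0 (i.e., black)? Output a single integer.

Answer: 9

Derivation:
(0,0): OLD=208 → NEW=255, ERR=-47
(0,1): OLD=2375/16 → NEW=255, ERR=-1705/16
(0,2): OLD=31329/256 → NEW=0, ERR=31329/256
(0,3): OLD=1087655/4096 → NEW=255, ERR=43175/4096
(0,4): OLD=13474961/65536 → NEW=255, ERR=-3236719/65536
(0,5): OLD=153503735/1048576 → NEW=255, ERR=-113883145/1048576
(0,6): OLD=2591815617/16777216 → NEW=255, ERR=-1686374463/16777216
(1,0): OLD=32341/256 → NEW=0, ERR=32341/256
(1,1): OLD=475091/2048 → NEW=255, ERR=-47149/2048
(1,2): OLD=15170767/65536 → NEW=255, ERR=-1540913/65536
(1,3): OLD=56988963/262144 → NEW=255, ERR=-9857757/262144
(1,4): OLD=2036907017/16777216 → NEW=0, ERR=2036907017/16777216
(1,5): OLD=23520742617/134217728 → NEW=255, ERR=-10704778023/134217728
(1,6): OLD=186631916439/2147483648 → NEW=0, ERR=186631916439/2147483648
(2,0): OLD=8099009/32768 → NEW=255, ERR=-256831/32768
(2,1): OLD=242078171/1048576 → NEW=255, ERR=-25308709/1048576
(2,2): OLD=3130679633/16777216 → NEW=255, ERR=-1147510447/16777216
(2,3): OLD=18739432457/134217728 → NEW=255, ERR=-15486088183/134217728
(2,4): OLD=183778185497/1073741824 → NEW=255, ERR=-90025979623/1073741824
(2,5): OLD=4476309936755/34359738368 → NEW=255, ERR=-4285423347085/34359738368
(2,6): OLD=110285271347541/549755813888 → NEW=255, ERR=-29902461193899/549755813888
(3,0): OLD=3624300081/16777216 → NEW=255, ERR=-653889999/16777216
(3,1): OLD=19339648733/134217728 → NEW=255, ERR=-14885871907/134217728
(3,2): OLD=82636459815/1073741824 → NEW=0, ERR=82636459815/1073741824
(3,3): OLD=745686860993/4294967296 → NEW=255, ERR=-349529799487/4294967296
(3,4): OLD=71797012369969/549755813888 → NEW=255, ERR=-68390720171471/549755813888
(3,5): OLD=378934272607395/4398046511104 → NEW=0, ERR=378934272607395/4398046511104
(3,6): OLD=13363174991515453/70368744177664 → NEW=255, ERR=-4580854773788867/70368744177664
(4,0): OLD=322176291903/2147483648 → NEW=255, ERR=-225432038337/2147483648
(4,1): OLD=5855204288051/34359738368 → NEW=255, ERR=-2906528995789/34359738368
(4,2): OLD=108769736839901/549755813888 → NEW=255, ERR=-31417995701539/549755813888
(4,3): OLD=501598844196239/4398046511104 → NEW=0, ERR=501598844196239/4398046511104
(4,4): OLD=7532623143886909/35184372088832 → NEW=255, ERR=-1439391738765251/35184372088832
(4,5): OLD=202713563169504381/1125899906842624 → NEW=255, ERR=-84390913075364739/1125899906842624
(4,6): OLD=2256293342497213819/18014398509481984 → NEW=0, ERR=2256293342497213819/18014398509481984
(5,0): OLD=82097501095497/549755813888 → NEW=255, ERR=-58090231445943/549755813888
(5,1): OLD=475253944846787/4398046511104 → NEW=0, ERR=475253944846787/4398046511104
(5,2): OLD=8990127442151557/35184372088832 → NEW=255, ERR=18112559499397/35184372088832
(5,3): OLD=69981302154762489/281474976710656 → NEW=255, ERR=-1794816906454791/281474976710656
(5,4): OLD=2909328339049653715/18014398509481984 → NEW=255, ERR=-1684343280868252205/18014398509481984
(5,5): OLD=23144616090043042083/144115188075855872 → NEW=255, ERR=-13604756869300205277/144115188075855872
(5,6): OLD=463831744657588771245/2305843009213693952 → NEW=255, ERR=-124158222691903186515/2305843009213693952
Output grid:
  Row 0: ##.####  (1 black, running=1)
  Row 1: .###.#.  (3 black, running=4)
  Row 2: #######  (0 black, running=4)
  Row 3: ##.##.#  (2 black, running=6)
  Row 4: ###.##.  (2 black, running=8)
  Row 5: #.#####  (1 black, running=9)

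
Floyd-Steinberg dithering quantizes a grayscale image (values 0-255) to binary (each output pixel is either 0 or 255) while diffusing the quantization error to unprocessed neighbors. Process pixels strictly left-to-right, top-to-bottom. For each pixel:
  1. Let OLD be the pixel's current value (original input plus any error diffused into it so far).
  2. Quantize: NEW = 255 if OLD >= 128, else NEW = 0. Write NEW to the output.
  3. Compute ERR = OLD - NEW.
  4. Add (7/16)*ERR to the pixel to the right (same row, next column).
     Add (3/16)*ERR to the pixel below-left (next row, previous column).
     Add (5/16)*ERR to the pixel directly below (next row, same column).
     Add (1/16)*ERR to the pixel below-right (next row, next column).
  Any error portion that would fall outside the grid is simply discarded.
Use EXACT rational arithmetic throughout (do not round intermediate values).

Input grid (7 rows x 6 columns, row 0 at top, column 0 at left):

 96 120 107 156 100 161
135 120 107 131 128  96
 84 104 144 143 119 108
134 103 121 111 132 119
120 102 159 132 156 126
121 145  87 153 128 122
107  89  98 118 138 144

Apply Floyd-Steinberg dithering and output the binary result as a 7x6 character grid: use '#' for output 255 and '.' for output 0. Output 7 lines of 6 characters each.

Answer: .#.#.#
#.#.#.
..#.#.
#.#.#.
.#.#.#
#.#.#.
.#.#.#

Derivation:
(0,0): OLD=96 → NEW=0, ERR=96
(0,1): OLD=162 → NEW=255, ERR=-93
(0,2): OLD=1061/16 → NEW=0, ERR=1061/16
(0,3): OLD=47363/256 → NEW=255, ERR=-17917/256
(0,4): OLD=284181/4096 → NEW=0, ERR=284181/4096
(0,5): OLD=12540563/65536 → NEW=255, ERR=-4171117/65536
(1,0): OLD=2361/16 → NEW=255, ERR=-1719/16
(1,1): OLD=7983/128 → NEW=0, ERR=7983/128
(1,2): OLD=557355/4096 → NEW=255, ERR=-487125/4096
(1,3): OLD=1216535/16384 → NEW=0, ERR=1216535/16384
(1,4): OLD=173915085/1048576 → NEW=255, ERR=-93471795/1048576
(1,5): OLD=695371147/16777216 → NEW=0, ERR=695371147/16777216
(2,0): OLD=127221/2048 → NEW=0, ERR=127221/2048
(2,1): OLD=7972679/65536 → NEW=0, ERR=7972679/65536
(2,2): OLD=186519413/1048576 → NEW=255, ERR=-80867467/1048576
(2,3): OLD=908620717/8388608 → NEW=0, ERR=908620717/8388608
(2,4): OLD=40518610983/268435456 → NEW=255, ERR=-27932430297/268435456
(2,5): OLD=300030368129/4294967296 → NEW=0, ERR=300030368129/4294967296
(3,0): OLD=184782581/1048576 → NEW=255, ERR=-82604299/1048576
(3,1): OLD=805086113/8388608 → NEW=0, ERR=805086113/8388608
(3,2): OLD=11193807131/67108864 → NEW=255, ERR=-5918953189/67108864
(3,3): OLD=351890632841/4294967296 → NEW=0, ERR=351890632841/4294967296
(3,4): OLD=5332457923385/34359738368 → NEW=255, ERR=-3429275360455/34359738368
(3,5): OLD=49841877976631/549755813888 → NEW=0, ERR=49841877976631/549755813888
(4,0): OLD=15217213739/134217728 → NEW=0, ERR=15217213739/134217728
(4,1): OLD=343883647903/2147483648 → NEW=255, ERR=-203724682337/2147483648
(4,2): OLD=7648062216205/68719476736 → NEW=0, ERR=7648062216205/68719476736
(4,3): OLD=200186560778881/1099511627776 → NEW=255, ERR=-80188904303999/1099511627776
(4,4): OLD=2023509904995185/17592186044416 → NEW=0, ERR=2023509904995185/17592186044416
(4,5): OLD=55849327892216951/281474976710656 → NEW=255, ERR=-15926791169000329/281474976710656
(5,0): OLD=4763731394637/34359738368 → NEW=255, ERR=-3998001889203/34359738368
(5,1): OLD=101596610487741/1099511627776 → NEW=0, ERR=101596610487741/1099511627776
(5,2): OLD=1254333843153119/8796093022208 → NEW=255, ERR=-988669877509921/8796093022208
(5,3): OLD=30837614449605589/281474976710656 → NEW=0, ERR=30837614449605589/281474976710656
(5,4): OLD=110737014105181585/562949953421312 → NEW=255, ERR=-32815224017252975/562949953421312
(5,5): OLD=774656146227472829/9007199254740992 → NEW=0, ERR=774656146227472829/9007199254740992
(6,0): OLD=1547473435943255/17592186044416 → NEW=0, ERR=1547473435943255/17592186044416
(6,1): OLD=36032319585538987/281474976710656 → NEW=255, ERR=-35743799475678293/281474976710656
(6,2): OLD=37870140596162915/1125899906842624 → NEW=0, ERR=37870140596162915/1125899906842624
(6,3): OLD=2684101208859338559/18014398509481984 → NEW=255, ERR=-1909570411058567361/18014398509481984
(6,4): OLD=27779907390905367815/288230376151711744 → NEW=0, ERR=27779907390905367815/288230376151711744
(6,5): OLD=965685727089443562321/4611686018427387904 → NEW=255, ERR=-210294207609540353199/4611686018427387904
Row 0: .#.#.#
Row 1: #.#.#.
Row 2: ..#.#.
Row 3: #.#.#.
Row 4: .#.#.#
Row 5: #.#.#.
Row 6: .#.#.#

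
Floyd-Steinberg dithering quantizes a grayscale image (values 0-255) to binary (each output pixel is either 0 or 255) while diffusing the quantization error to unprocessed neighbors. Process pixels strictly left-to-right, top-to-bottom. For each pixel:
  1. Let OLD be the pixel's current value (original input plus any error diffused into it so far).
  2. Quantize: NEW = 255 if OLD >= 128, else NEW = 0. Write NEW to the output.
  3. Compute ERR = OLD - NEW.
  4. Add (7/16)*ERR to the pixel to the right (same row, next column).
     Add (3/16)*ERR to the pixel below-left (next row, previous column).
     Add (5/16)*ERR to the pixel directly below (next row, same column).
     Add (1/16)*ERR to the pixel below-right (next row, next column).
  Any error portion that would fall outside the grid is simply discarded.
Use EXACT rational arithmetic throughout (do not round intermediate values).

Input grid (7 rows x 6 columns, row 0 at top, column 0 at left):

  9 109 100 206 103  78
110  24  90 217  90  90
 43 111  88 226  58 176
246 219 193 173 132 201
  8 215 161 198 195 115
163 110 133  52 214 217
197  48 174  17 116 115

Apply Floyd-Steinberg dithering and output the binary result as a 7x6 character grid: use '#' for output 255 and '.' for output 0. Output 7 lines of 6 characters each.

Answer: ..##..
#..#.#
..##.#
###.##
.#.##.
#.#.##
#.#...

Derivation:
(0,0): OLD=9 → NEW=0, ERR=9
(0,1): OLD=1807/16 → NEW=0, ERR=1807/16
(0,2): OLD=38249/256 → NEW=255, ERR=-27031/256
(0,3): OLD=654559/4096 → NEW=255, ERR=-389921/4096
(0,4): OLD=4020761/65536 → NEW=0, ERR=4020761/65536
(0,5): OLD=109934255/1048576 → NEW=0, ERR=109934255/1048576
(1,0): OLD=34301/256 → NEW=255, ERR=-30979/256
(1,1): OLD=-26389/2048 → NEW=0, ERR=-26389/2048
(1,2): OLD=2659143/65536 → NEW=0, ERR=2659143/65536
(1,3): OLD=55025915/262144 → NEW=255, ERR=-11820805/262144
(1,4): OLD=1730610769/16777216 → NEW=0, ERR=1730610769/16777216
(1,5): OLD=46097521639/268435456 → NEW=255, ERR=-22353519641/268435456
(2,0): OLD=90697/32768 → NEW=0, ERR=90697/32768
(2,1): OLD=113486259/1048576 → NEW=0, ERR=113486259/1048576
(2,2): OLD=2328169433/16777216 → NEW=255, ERR=-1950020647/16777216
(2,3): OLD=24553091921/134217728 → NEW=255, ERR=-9672428719/134217728
(2,4): OLD=172977899379/4294967296 → NEW=0, ERR=172977899379/4294967296
(2,5): OLD=11960227986773/68719476736 → NEW=255, ERR=-5563238580907/68719476736
(3,0): OLD=4482165433/16777216 → NEW=255, ERR=203975353/16777216
(3,1): OLD=31745233989/134217728 → NEW=255, ERR=-2480286651/134217728
(3,2): OLD=152305233311/1073741824 → NEW=255, ERR=-121498931809/1073741824
(3,3): OLD=6958639202141/68719476736 → NEW=0, ERR=6958639202141/68719476736
(3,4): OLD=93021120992445/549755813888 → NEW=255, ERR=-47166611548995/549755813888
(3,5): OLD=1237460044505075/8796093022208 → NEW=255, ERR=-1005543676157965/8796093022208
(4,0): OLD=17898023351/2147483648 → NEW=0, ERR=17898023351/2147483648
(4,1): OLD=6611322234827/34359738368 → NEW=255, ERR=-2150411049013/34359738368
(4,2): OLD=127641970047985/1099511627776 → NEW=0, ERR=127641970047985/1099511627776
(4,3): OLD=4526023187835157/17592186044416 → NEW=255, ERR=40015746509077/17592186044416
(4,4): OLD=43369222415102565/281474976710656 → NEW=255, ERR=-28406896646114715/281474976710656
(4,5): OLD=134029387326444195/4503599627370496 → NEW=0, ERR=134029387326444195/4503599627370496
(5,0): OLD=84590806384785/549755813888 → NEW=255, ERR=-55596926156655/549755813888
(5,1): OLD=1204807428950177/17592186044416 → NEW=0, ERR=1204807428950177/17592186044416
(5,2): OLD=27550109145719931/140737488355328 → NEW=255, ERR=-8337950384888709/140737488355328
(5,3): OLD=68112789349490041/4503599627370496 → NEW=0, ERR=68112789349490041/4503599627370496
(5,4): OLD=1754611888869935961/9007199254740992 → NEW=255, ERR=-542223921089016999/9007199254740992
(5,5): OLD=27908701545426376301/144115188075855872 → NEW=255, ERR=-8840671413916871059/144115188075855872
(6,0): OLD=50169484513784963/281474976710656 → NEW=255, ERR=-21606634547432317/281474976710656
(6,1): OLD=82817606096232135/4503599627370496 → NEW=0, ERR=82817606096232135/4503599627370496
(6,2): OLD=3074110403387651951/18014398509481984 → NEW=255, ERR=-1519561216530253969/18014398509481984
(6,3): OLD=-8695357509942734061/288230376151711744 → NEW=0, ERR=-8695357509942734061/288230376151711744
(6,4): OLD=338647438228601274867/4611686018427387904 → NEW=0, ERR=338647438228601274867/4611686018427387904
(6,5): OLD=9163908267682326594501/73786976294838206464 → NEW=0, ERR=9163908267682326594501/73786976294838206464
Row 0: ..##..
Row 1: #..#.#
Row 2: ..##.#
Row 3: ###.##
Row 4: .#.##.
Row 5: #.#.##
Row 6: #.#...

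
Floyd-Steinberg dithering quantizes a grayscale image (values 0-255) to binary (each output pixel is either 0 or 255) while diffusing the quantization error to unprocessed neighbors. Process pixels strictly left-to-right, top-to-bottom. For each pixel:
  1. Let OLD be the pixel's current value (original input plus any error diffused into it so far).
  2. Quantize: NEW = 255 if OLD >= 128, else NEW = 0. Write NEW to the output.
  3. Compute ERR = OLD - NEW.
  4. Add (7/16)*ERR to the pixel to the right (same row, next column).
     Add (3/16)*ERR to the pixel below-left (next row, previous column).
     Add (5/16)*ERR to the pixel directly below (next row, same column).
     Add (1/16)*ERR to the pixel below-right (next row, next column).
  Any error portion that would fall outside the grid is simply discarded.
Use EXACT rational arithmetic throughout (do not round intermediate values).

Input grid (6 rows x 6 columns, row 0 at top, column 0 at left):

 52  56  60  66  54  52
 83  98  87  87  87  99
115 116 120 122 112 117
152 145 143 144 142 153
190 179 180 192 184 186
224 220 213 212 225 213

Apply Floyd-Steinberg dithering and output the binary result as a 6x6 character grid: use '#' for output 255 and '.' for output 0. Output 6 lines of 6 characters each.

Answer: ......
.#.#.#
#.#.#.
#.#.##
####.#
#.####

Derivation:
(0,0): OLD=52 → NEW=0, ERR=52
(0,1): OLD=315/4 → NEW=0, ERR=315/4
(0,2): OLD=6045/64 → NEW=0, ERR=6045/64
(0,3): OLD=109899/1024 → NEW=0, ERR=109899/1024
(0,4): OLD=1654029/16384 → NEW=0, ERR=1654029/16384
(0,5): OLD=25209691/262144 → NEW=0, ERR=25209691/262144
(1,0): OLD=7297/64 → NEW=0, ERR=7297/64
(1,1): OLD=99047/512 → NEW=255, ERR=-31513/512
(1,2): OLD=1878163/16384 → NEW=0, ERR=1878163/16384
(1,3): OLD=12813799/65536 → NEW=255, ERR=-3897881/65536
(1,4): OLD=491849317/4194304 → NEW=0, ERR=491849317/4194304
(1,5): OLD=12526929459/67108864 → NEW=255, ERR=-4585830861/67108864
(2,0): OLD=1139421/8192 → NEW=255, ERR=-949539/8192
(2,1): OLD=19575599/262144 → NEW=0, ERR=19575599/262144
(2,2): OLD=727689485/4194304 → NEW=255, ERR=-341858035/4194304
(2,3): OLD=3251655461/33554432 → NEW=0, ERR=3251655461/33554432
(2,4): OLD=187381283375/1073741824 → NEW=255, ERR=-86422881745/1073741824
(2,5): OLD=1164131478585/17179869184 → NEW=0, ERR=1164131478585/17179869184
(3,0): OLD=544334765/4194304 → NEW=255, ERR=-525212755/4194304
(3,1): OLD=3054302921/33554432 → NEW=0, ERR=3054302921/33554432
(3,2): OLD=48369491259/268435456 → NEW=255, ERR=-20081550021/268435456
(3,3): OLD=2085098333473/17179869184 → NEW=0, ERR=2085098333473/17179869184
(3,4): OLD=25935881306273/137438953472 → NEW=255, ERR=-9111051829087/137438953472
(3,5): OLD=308176325575887/2199023255552 → NEW=255, ERR=-252574604589873/2199023255552
(4,0): OLD=90159871843/536870912 → NEW=255, ERR=-46742210717/536870912
(4,1): OLD=1267030517863/8589934592 → NEW=255, ERR=-923402803097/8589934592
(4,2): OLD=37943386095813/274877906944 → NEW=255, ERR=-32150480174907/274877906944
(4,3): OLD=710949617389433/4398046511104 → NEW=255, ERR=-410552242942087/4398046511104
(4,4): OLD=7634552481271497/70368744177664 → NEW=0, ERR=7634552481271497/70368744177664
(4,5): OLD=217782454770756319/1125899906842624 → NEW=255, ERR=-69322021474112801/1125899906842624
(5,0): OLD=24276740311077/137438953472 → NEW=255, ERR=-10770192824283/137438953472
(5,1): OLD=548659631995573/4398046511104 → NEW=0, ERR=548659631995573/4398046511104
(5,2): OLD=7276341277903479/35184372088832 → NEW=255, ERR=-1695673604748681/35184372088832
(5,3): OLD=196780304867826093/1125899906842624 → NEW=255, ERR=-90324171377043027/1125899906842624
(5,4): OLD=464833403110044037/2251799813685248 → NEW=255, ERR=-109375549379694203/2251799813685248
(5,5): OLD=6459590384041025657/36028797018963968 → NEW=255, ERR=-2727752855794786183/36028797018963968
Row 0: ......
Row 1: .#.#.#
Row 2: #.#.#.
Row 3: #.#.##
Row 4: ####.#
Row 5: #.####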